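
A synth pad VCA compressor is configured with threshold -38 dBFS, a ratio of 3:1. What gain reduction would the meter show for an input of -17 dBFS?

-17 dBFS exceeds the threshold by 21 dB.
A 3:1 ratio leaves 7 dB of that excess.
GR = overshoot in − overshoot out = 21 − 7 = 14 dB.

14 dB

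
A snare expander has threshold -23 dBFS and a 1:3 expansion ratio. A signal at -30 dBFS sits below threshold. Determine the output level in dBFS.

-44 dBFS

Below threshold, a 1:3 expander applies gain = (3−1)×(T − x) of attenuation.
(3−1) × 7 = 14 dB, so output = -30 − 14 = -44 dBFS.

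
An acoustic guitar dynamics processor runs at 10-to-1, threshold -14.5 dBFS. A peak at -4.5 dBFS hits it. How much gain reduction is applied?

-4.5 dBFS exceeds the threshold by 10 dB.
After 10:1 compression the overshoot becomes 10/10 = 1 dB.
So the signal is attenuated by 10 − 1 = 9 dB.

9 dB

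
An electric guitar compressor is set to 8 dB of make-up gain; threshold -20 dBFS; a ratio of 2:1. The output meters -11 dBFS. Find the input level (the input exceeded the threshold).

Remove make-up: -11 − 8 = -19 dBFS.
That's 1 dB above the -20 dBFS threshold.
Input overshoot = R × output overshoot = 2 dB → input = -20 + 2 = -18 dBFS.

-18 dBFS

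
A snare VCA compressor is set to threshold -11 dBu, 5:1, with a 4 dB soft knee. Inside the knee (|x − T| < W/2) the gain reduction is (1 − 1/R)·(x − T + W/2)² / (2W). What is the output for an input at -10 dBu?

-10.9 dBu

x − T + W/2 = -10 − (-11) + 2 = 3.
GR = (1 − 1/5) × 3² / 8 = 0.8 × 9 / 8 = 0.9 dB.
Output = -10 − 0.9 = -10.9 dBu.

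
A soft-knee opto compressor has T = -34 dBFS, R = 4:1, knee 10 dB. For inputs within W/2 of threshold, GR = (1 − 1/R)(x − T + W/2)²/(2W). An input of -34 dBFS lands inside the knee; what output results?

-34.9375 dBFS

x − T + W/2 = -34 − (-34) + 5 = 5.
GR = (1 − 1/4) × 5² / 20 = 0.75 × 25 / 20 = 0.9375 dB.
Output = -34 − 0.9375 = -34.9375 dBFS.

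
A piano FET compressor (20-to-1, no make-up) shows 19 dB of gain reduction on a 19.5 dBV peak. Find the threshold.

Gain reduction = 19.5 − 0.5 = 19 dB; output overshoot = GR / (R − 1) = 19 / 19 = 1 dB.
Threshold = output − output overshoot = 0.5 − 1 = -0.5 dBV.

-0.5 dBV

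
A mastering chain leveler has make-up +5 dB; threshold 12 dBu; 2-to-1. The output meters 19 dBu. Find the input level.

Before make-up, the level was 19 − 5 = 14 dBu.
Post-compression overshoot = 14 − 12 = 2 dB.
Undo the ratio: input overshoot = 2 × 2 = 4 dB, giving input = 16 dBu.

16 dBu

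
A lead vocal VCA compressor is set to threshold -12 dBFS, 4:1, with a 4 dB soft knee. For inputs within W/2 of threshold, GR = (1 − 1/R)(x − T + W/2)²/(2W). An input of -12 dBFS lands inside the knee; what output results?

x − T + W/2 = -12 − (-12) + 2 = 2.
GR = (1 − 1/4) × 2² / 8 = 0.75 × 4 / 8 = 0.375 dB.
Output = -12 − 0.375 = -12.375 dBFS.

-12.375 dBFS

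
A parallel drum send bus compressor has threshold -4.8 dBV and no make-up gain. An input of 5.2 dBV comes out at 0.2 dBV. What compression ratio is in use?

Input overshoot = 5.2 − (-4.8) = 10 dB; output overshoot = 0.2 − (-4.8) = 5 dB.
Ratio = 10 / 5 = 2.

2:1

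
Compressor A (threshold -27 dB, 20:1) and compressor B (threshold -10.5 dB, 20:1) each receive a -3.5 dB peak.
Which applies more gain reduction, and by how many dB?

A, by 15.675 dB

A: overshoot 23.5 dB → output overshoot 1.175 dB → GR 22.325 dB.
B: overshoot 7 dB → output overshoot 0.35 dB → GR 6.65 dB.
A reduces 15.675 dB more.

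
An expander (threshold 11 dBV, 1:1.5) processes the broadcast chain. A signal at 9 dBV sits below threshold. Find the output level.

8 dBV

Below threshold, a 1:1.5 expander applies gain = (1.5−1)×(T − x) of attenuation.
(1.5−1) × 2 = 1 dB, so output = 9 − 1 = 8 dBV.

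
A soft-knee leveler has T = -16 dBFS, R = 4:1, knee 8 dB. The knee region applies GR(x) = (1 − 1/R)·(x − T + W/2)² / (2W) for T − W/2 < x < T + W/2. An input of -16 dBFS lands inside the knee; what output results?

-16.75 dBFS

x − T + W/2 = -16 − (-16) + 4 = 4.
GR = (1 − 1/4) × 4² / 16 = 0.75 × 16 / 16 = 0.75 dB.
Output = -16 − 0.75 = -16.75 dBFS.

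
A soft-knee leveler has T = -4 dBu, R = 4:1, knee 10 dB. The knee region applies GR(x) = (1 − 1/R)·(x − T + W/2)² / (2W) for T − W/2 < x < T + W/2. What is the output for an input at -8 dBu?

x − T + W/2 = -8 − (-4) + 5 = 1.
GR = (1 − 1/4) × 1² / 20 = 0.75 × 1 / 20 = 0.0375 dB.
Output = -8 − 0.0375 = -8.0375 dBu.

-8.0375 dBu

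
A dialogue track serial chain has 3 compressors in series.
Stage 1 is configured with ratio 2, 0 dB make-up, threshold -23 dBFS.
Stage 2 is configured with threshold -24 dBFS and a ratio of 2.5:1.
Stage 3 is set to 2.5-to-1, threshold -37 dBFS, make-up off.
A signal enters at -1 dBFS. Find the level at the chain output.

-29.88 dBFS

Stage 1: 22 dB above -23 dBFS, reduced 2:1 to 11 dB above → -12 dBFS.
Stage 2: 12 dB above -24 dBFS, reduced 2.5:1 to 4.8 dB above → -19.2 dBFS.
Stage 3: 17.8 dB above -37 dBFS, reduced 2.5:1 to 7.12 dB above → -29.88 dBFS.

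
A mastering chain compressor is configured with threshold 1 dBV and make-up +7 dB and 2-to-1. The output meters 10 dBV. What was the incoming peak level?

5 dBV

Remove make-up: 10 − 7 = 3 dBV.
That's 2 dB above the 1 dBV threshold.
Before 2:1 compression the overshoot was 2 × 2 = 4 dB, so input = 1 + 4 = 5 dBV.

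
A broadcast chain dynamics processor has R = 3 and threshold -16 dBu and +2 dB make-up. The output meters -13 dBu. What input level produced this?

-13 dBu

Before make-up, the level was -13 − 2 = -15 dBu.
That's 1 dB above the -16 dBu threshold.
Input overshoot = R × output overshoot = 3 dB → input = -16 + 3 = -13 dBu.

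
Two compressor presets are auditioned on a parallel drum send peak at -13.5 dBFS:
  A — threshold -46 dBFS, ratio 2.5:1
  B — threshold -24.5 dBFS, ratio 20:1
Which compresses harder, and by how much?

A, by 9.05 dB

A: GR = 32.5 − 32.5/2.5 = 19.5 dB.
B: GR = 11 − 11/20 = 10.45 dB.
Difference: 9.05 dB in favour of A.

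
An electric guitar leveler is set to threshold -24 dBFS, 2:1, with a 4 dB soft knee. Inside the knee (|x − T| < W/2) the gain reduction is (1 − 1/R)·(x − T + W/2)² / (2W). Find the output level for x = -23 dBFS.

x − T + W/2 = -23 − (-24) + 2 = 3.
GR = (1 − 1/2) × 3² / 8 = 0.5 × 9 / 8 = 0.5625 dB.
Output = -23 − 0.5625 = -23.5625 dBFS.

-23.5625 dBFS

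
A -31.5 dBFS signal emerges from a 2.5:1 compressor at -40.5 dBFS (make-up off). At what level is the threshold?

Gain reduction = -31.5 − (-40.5) = 9 dB; output overshoot = GR / (R − 1) = 9 / 1.5 = 6 dB.
Threshold = output − output overshoot = -40.5 − 6 = -46.5 dBFS.

-46.5 dBFS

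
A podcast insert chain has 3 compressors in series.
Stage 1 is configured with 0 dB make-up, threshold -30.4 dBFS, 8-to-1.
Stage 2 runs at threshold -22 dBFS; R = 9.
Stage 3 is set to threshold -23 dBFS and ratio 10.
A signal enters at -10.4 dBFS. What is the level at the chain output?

Stage 1: -10.4 dBFS is 20 dB over -30.4 dBFS; at 8:1 that becomes 2.5 dB over, giving -27.9 dBFS.
Stage 2: -27.9 dBFS is at or below the -22 dBFS threshold — no compression; output -27.9 dBFS.
Stage 3: -27.9 dBFS is at or below the -23 dBFS threshold — no compression; output -27.9 dBFS.

-27.9 dBFS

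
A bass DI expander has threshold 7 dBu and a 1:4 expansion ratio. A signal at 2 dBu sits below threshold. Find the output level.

Undershoot = 7 − 2 = 5 dB.
At 1:4, that expands to 20 dB under threshold.
Output = 7 − 20 = -13 dBu.

-13 dBu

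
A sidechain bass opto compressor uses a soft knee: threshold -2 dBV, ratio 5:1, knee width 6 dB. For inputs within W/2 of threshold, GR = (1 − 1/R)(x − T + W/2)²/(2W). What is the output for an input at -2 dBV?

x − T + W/2 = -2 − (-2) + 3 = 3.
GR = (1 − 1/5) × 3² / 12 = 0.8 × 9 / 12 = 0.6 dB.
Output = -2 − 0.6 = -2.6 dBV.

-2.6 dBV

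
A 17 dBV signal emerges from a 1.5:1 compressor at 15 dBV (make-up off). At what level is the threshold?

Let T be the threshold. Output overshoot = (input overshoot)/R, so 15 − T = (17 − T)/1.5.
1.5·(15 − T) = 17 − T → 0.5·T = 22.5 − 17 = 5.5.
T = 5.5/0.5 = 11 dBV.

11 dBV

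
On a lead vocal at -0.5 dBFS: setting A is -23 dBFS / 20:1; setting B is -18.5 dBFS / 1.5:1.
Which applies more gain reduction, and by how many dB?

A: overshoot 22.5 dB → output overshoot 1.125 dB → GR 21.375 dB.
B: overshoot 18 dB → output overshoot 12 dB → GR 6 dB.
A reduces 15.375 dB more.

A, by 15.375 dB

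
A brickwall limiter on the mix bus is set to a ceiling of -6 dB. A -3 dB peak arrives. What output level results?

-6 dB

A brickwall limiter is an ∞:1 compressor: any input above the ceiling is clamped to -6 dB.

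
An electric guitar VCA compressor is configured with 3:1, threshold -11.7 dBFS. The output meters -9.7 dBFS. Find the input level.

Post-compression overshoot = -9.7 − (-11.7) = 2 dB.
Undo the ratio: input overshoot = 2 × 3 = 6 dB, giving input = -5.7 dBFS.

-5.7 dBFS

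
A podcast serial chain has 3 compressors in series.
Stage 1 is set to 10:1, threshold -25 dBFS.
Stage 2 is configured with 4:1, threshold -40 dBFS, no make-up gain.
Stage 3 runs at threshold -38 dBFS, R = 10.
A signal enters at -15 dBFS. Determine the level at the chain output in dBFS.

Stage 1: -15 dBFS is 10 dB over -25 dBFS; at 10:1 that becomes 1 dB over, giving -24 dBFS.
Stage 2: -24 dBFS is 16 dB over -40 dBFS; at 4:1 that becomes 4 dB over, giving -36 dBFS.
Stage 3: -36 dBFS is 2 dB over -38 dBFS; at 10:1 that becomes 0.2 dB over, giving -37.8 dBFS.

-37.8 dBFS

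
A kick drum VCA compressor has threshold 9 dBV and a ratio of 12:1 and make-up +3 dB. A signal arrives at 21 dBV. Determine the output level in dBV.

21 dBV sits 12 dB over threshold.
12:1 compression reduces that to 12/12 = 1 dB over.
So the level is 9 + 1 = 10 dBV; make-up adds 3 dB, giving 13 dBV.

13 dBV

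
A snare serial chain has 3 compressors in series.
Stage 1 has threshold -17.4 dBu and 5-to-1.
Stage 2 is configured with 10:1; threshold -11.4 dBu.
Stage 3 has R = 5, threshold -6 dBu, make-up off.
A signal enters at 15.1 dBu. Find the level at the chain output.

-11.35 dBu

Stage 1: 32.5 dB above -17.4 dBu, reduced 5:1 to 6.5 dB above → -10.9 dBu.
Stage 2: 0.5 dB above -11.4 dBu, reduced 10:1 to 0.05 dB above → -11.35 dBu.
Stage 3: -11.35 dBu ≤ -6 dBu, so stage 3 doesn't engage; output -11.35 dBu.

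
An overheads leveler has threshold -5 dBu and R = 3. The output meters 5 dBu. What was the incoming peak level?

Post-compression overshoot = 5 − (-5) = 10 dB.
Undo the ratio: input overshoot = 10 × 3 = 30 dB, giving input = 25 dBu.

25 dBu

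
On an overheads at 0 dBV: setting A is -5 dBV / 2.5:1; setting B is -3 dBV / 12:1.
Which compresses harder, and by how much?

A: overshoot 5 dB → output overshoot 2 dB → GR 3 dB.
B: overshoot 3 dB → output overshoot 0.25 dB → GR 2.75 dB.
A reduces 0.25 dB more.

A, by 0.25 dB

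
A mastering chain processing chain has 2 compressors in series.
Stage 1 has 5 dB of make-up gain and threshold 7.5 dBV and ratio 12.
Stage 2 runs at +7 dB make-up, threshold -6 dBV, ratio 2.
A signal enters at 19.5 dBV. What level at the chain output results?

10.75 dBV

Stage 1: overshoot 12 dB → 12/12 = 1 dB → 8.5 dBV; +5 dB make-up → 13.5 dBV.
Stage 2: overshoot 19.5 dB → 19.5/2 = 9.75 dB → 3.75 dBV; +7 dB make-up → 10.75 dBV.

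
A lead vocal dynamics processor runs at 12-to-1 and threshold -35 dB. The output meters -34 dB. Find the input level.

That's 1 dB above the -35 dB threshold.
Before 12:1 compression the overshoot was 1 × 12 = 12 dB, so input = -35 + 12 = -23 dB.

-23 dB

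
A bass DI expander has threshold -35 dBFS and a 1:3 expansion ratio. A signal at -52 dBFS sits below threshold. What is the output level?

Undershoot = (-35) − (-52) = 17 dB.
At 1:3, that expands to 51 dB under threshold.
Output = -35 − 51 = -86 dBFS.

-86 dBFS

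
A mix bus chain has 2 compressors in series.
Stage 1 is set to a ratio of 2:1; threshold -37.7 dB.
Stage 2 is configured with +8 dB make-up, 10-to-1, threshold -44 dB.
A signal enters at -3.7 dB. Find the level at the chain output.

Stage 1: overshoot 34 dB → 34/2 = 17 dB → -20.7 dB.
Stage 2: 23.3 dB above -44 dB, reduced 10:1 to 2.33 dB above → -41.67 dB; +8 dB make-up → -33.67 dB.

-33.67 dB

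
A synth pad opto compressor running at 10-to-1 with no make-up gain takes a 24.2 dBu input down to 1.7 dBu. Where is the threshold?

-0.8 dBu

Gain reduction = 24.2 − 1.7 = 22.5 dB; output overshoot = GR / (R − 1) = 22.5 / 9 = 2.5 dB.
Threshold = output − output overshoot = 1.7 − 2.5 = -0.8 dBu.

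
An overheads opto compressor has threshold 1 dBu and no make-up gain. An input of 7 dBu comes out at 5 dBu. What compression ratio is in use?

Input overshoot = 7 − 1 = 6 dB; output overshoot = 5 − 1 = 4 dB.
Ratio = 6 / 4 = 1.5.

1.5:1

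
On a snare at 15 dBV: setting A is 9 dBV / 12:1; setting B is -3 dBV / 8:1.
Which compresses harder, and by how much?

B, by 10.25 dB

A: 6 dB over, compressed to 0.5 dB over, so 5.5 dB of GR.
B: 18 dB over, compressed to 2.25 dB over, so 15.75 dB of GR.
B reduces 10.25 dB more.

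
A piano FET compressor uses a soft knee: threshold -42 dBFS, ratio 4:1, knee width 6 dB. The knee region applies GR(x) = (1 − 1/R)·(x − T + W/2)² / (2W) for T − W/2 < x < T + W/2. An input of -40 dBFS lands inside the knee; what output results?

x − T + W/2 = -40 − (-42) + 3 = 5.
GR = (1 − 1/4) × 5² / 12 = 0.75 × 25 / 12 = 1.5625 dB.
Output = -40 − 1.5625 = -41.5625 dBFS.

-41.5625 dBFS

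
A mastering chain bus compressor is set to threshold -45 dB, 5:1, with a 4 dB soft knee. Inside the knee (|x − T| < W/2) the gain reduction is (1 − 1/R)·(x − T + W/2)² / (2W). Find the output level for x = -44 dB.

-44.9 dB

x − T + W/2 = -44 − (-45) + 2 = 3.
GR = (1 − 1/5) × 3² / 8 = 0.8 × 9 / 8 = 0.9 dB.
Output = -44 − 0.9 = -44.9 dB.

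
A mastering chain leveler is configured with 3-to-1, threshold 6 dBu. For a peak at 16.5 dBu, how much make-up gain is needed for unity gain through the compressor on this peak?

Overshoot 10.5 dB → 10.5/3 = 3.5 dB after compression, so the compressed level is 6 + 3.5 = 9.5 dBu.
Make-up = target − compressed = 16.5 − 9.5 = 7 dB.

7 dB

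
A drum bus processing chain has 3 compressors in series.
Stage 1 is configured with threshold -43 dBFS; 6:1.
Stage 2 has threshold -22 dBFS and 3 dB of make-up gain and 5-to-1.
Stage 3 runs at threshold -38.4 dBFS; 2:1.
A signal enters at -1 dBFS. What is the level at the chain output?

Stage 1: overshoot 42 dB → 42/6 = 7 dB → -36 dBFS.
Stage 2: -36 dBFS ≤ -22 dBFS, so stage 2 doesn't engage; make-up brings it to -33 dBFS.
Stage 3: 5.4 dB above -38.4 dBFS, reduced 2:1 to 2.7 dB above → -35.7 dBFS.

-35.7 dBFS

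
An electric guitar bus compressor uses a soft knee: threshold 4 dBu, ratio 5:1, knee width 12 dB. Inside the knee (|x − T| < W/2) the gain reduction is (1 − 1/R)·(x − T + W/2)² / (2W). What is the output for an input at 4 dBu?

x − T + W/2 = 4 − 4 + 6 = 6.
GR = (1 − 1/5) × 6² / 24 = 0.8 × 36 / 24 = 1.2 dB.
Output = 4 − 1.2 = 2.8 dBu.

2.8 dBu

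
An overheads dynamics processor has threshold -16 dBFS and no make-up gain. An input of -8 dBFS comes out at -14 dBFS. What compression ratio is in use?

Input overshoot = -8 − (-16) = 8 dB; output overshoot = -14 − (-16) = 2 dB.
Ratio = 8 / 2 = 4.

4:1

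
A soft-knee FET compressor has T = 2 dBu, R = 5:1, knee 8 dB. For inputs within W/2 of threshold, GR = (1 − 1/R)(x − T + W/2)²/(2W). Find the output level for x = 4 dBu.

x − T + W/2 = 4 − 2 + 4 = 6.
GR = (1 − 1/5) × 6² / 16 = 0.8 × 36 / 16 = 1.8 dB.
Output = 4 − 1.8 = 2.2 dBu.

2.2 dBu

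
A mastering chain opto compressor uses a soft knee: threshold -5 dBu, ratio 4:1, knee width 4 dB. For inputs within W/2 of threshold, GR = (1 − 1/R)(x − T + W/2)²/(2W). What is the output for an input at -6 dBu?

x − T + W/2 = -6 − (-5) + 2 = 1.
GR = (1 − 1/4) × 1² / 8 = 0.75 × 1 / 8 = 0.09375 dB.
Output = -6 − 0.09375 = -6.09375 dBu.

-6.09375 dBu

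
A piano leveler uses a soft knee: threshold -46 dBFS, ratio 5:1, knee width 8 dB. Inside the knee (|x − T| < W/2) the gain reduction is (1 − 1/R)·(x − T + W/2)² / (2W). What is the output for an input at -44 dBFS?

-45.8 dBFS

x − T + W/2 = -44 − (-46) + 4 = 6.
GR = (1 − 1/5) × 6² / 16 = 0.8 × 36 / 16 = 1.8 dB.
Output = -44 − 1.8 = -45.8 dBFS.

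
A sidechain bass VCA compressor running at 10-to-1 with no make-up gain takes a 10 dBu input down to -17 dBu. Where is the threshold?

Let T be the threshold. Output overshoot = (input overshoot)/R, so -17 − T = (10 − T)/10.
10·(-17 − T) = 10 − T → 9·T = -170 − 10 = -180.
T = -180/9 = -20 dBu.

-20 dBu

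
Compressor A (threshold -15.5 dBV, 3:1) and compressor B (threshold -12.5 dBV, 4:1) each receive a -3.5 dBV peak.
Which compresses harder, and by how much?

A, by 1.25 dB

A: 12 dB over, compressed to 4 dB over, so 8 dB of GR.
B: 9 dB over, compressed to 2.25 dB over, so 6.75 dB of GR.
Difference: 1.25 dB in favour of A.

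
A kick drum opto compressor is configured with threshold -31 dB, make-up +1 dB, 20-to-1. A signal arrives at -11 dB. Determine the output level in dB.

-29 dB

-11 dB sits 20 dB over threshold.
20:1 compression reduces that to 20/20 = 1 dB over.
Output = -31 + 1 = -30 dB; make-up adds 1 dB, giving -29 dB.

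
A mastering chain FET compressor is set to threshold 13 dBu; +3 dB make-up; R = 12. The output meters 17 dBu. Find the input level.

25 dBu

Stripping the +3 dB make-up gives 14 dBu at the gain stage.
That's 1 dB above the 13 dBu threshold.
Input overshoot = R × output overshoot = 12 dB → input = 13 + 12 = 25 dBu.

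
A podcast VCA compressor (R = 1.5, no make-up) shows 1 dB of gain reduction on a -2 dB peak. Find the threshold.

-5 dB

Let T be the threshold. Output overshoot = (input overshoot)/R, so -3 − T = (-2 − T)/1.5.
1.5·(-3 − T) = -2 − T → 0.5·T = -4.5 − (-2) = -2.5.
T = -2.5/0.5 = -5 dB.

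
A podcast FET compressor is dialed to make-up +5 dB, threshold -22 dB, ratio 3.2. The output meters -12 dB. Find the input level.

-6 dB

Remove make-up: -12 − 5 = -17 dB.
That's 5 dB above the -22 dB threshold.
Undo the ratio: input overshoot = 5 × 3.2 = 16 dB, giving input = -6 dB.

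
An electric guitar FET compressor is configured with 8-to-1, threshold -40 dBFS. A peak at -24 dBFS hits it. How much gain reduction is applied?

14 dB

The signal is 16 dB above threshold.
After 8:1 compression the overshoot becomes 16/8 = 2 dB.
GR = overshoot in − overshoot out = 16 − 2 = 14 dB.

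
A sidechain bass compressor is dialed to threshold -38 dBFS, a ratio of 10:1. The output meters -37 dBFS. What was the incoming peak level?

-28 dBFS

Post-compression overshoot = -37 − (-38) = 1 dB.
Before 10:1 compression the overshoot was 1 × 10 = 10 dB, so input = -38 + 10 = -28 dBFS.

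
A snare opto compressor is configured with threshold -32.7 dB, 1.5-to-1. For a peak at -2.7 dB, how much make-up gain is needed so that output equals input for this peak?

10 dB

The peak compresses to -32.7 + 30/1.5 = -12.7 dB.
To reach -2.7 dB requires -2.7 − (-12.7) = 10 dB of make-up.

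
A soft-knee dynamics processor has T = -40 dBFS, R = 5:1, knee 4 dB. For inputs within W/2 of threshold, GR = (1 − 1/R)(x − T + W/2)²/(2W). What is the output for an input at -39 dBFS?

x − T + W/2 = -39 − (-40) + 2 = 3.
GR = (1 − 1/5) × 3² / 8 = 0.8 × 9 / 8 = 0.9 dB.
Output = -39 − 0.9 = -39.9 dBFS.

-39.9 dBFS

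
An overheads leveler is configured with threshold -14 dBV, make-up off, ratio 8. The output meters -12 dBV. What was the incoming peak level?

2 dBV

The compressed level sits -12 − (-14) = 2 dB over threshold.
Undo the ratio: input overshoot = 2 × 8 = 16 dB, giving input = 2 dBV.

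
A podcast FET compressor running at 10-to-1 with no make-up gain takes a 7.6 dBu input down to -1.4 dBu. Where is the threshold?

Gain reduction = 7.6 − (-1.4) = 9 dB; output overshoot = GR / (R − 1) = 9 / 9 = 1 dB.
Threshold = output − output overshoot = -1.4 − 1 = -2.4 dBu.

-2.4 dBu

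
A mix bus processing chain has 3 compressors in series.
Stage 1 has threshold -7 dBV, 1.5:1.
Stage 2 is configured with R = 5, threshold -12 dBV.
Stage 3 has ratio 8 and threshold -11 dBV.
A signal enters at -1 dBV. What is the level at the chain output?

Stage 1: -1 dBV is 6 dB over -7 dBV; at 1.5:1 that becomes 4 dB over, giving -3 dBV.
Stage 2: -3 dBV is 9 dB over -12 dBV; at 5:1 that becomes 1.8 dB over, giving -10.2 dBV.
Stage 3: 0.8 dB above -11 dBV, reduced 8:1 to 0.1 dB above → -10.9 dBV.

-10.9 dBV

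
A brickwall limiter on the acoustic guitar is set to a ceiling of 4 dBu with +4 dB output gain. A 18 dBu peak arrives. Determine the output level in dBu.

8 dBu

The limiter clamps the peak to its 4 dBu ceiling.
Output gain then adds 4 dB: 4 + 4 = 8 dBu.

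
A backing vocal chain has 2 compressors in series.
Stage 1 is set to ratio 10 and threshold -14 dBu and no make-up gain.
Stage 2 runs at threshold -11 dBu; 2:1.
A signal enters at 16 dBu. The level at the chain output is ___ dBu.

Stage 1: overshoot 30 dB → 30/10 = 3 dB → -11 dBu.
Stage 2: -11 dBu ≤ -11 dBu, so stage 2 doesn't engage; output -11 dBu.

-11 dBu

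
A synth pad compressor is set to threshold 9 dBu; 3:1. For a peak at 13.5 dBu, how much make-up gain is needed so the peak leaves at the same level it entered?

3 dB

The peak compresses to 9 + 4.5/3 = 10.5 dBu.
To reach 13.5 dBu requires 13.5 − 10.5 = 3 dB of make-up.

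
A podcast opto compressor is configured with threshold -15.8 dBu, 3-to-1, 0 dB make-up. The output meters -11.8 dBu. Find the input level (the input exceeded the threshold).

-3.8 dBu

Post-compression overshoot = -11.8 − (-15.8) = 4 dB.
Undo the ratio: input overshoot = 4 × 3 = 12 dB, giving input = -3.8 dBu.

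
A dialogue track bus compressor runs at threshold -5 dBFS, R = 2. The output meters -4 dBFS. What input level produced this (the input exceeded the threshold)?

That's 1 dB above the -5 dBFS threshold.
Undo the ratio: input overshoot = 1 × 2 = 2 dB, giving input = -3 dBFS.

-3 dBFS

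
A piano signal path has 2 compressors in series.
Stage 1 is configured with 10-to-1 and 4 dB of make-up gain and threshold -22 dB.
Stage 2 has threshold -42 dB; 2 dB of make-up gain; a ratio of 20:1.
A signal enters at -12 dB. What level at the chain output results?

-38.75 dB

Stage 1: overshoot 10 dB → 10/10 = 1 dB → -21 dB; +4 dB make-up → -17 dB.
Stage 2: overshoot 25 dB → 25/20 = 1.25 dB → -40.75 dB; +2 dB make-up → -38.75 dB.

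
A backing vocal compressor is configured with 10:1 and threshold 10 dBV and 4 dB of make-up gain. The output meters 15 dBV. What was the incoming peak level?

20 dBV

Remove make-up: 15 − 4 = 11 dBV.
That's 1 dB above the 10 dBV threshold.
Undo the ratio: input overshoot = 1 × 10 = 10 dB, giving input = 20 dBV.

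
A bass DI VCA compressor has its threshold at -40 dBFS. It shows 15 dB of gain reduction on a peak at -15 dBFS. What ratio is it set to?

2.5:1

Input overshoot = -15 − (-40) = 25 dB.
Output overshoot = 25 − 15 = 10 dB.
Ratio = input overshoot / output overshoot = 25 / 10 = 2.5.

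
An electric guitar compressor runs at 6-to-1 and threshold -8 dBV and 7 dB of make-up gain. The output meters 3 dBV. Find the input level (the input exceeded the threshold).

Before make-up, the level was 3 − 7 = -4 dBV.
The compressed level sits -4 − (-8) = 4 dB over threshold.
Input overshoot = R × output overshoot = 24 dB → input = -8 + 24 = 16 dBV.

16 dBV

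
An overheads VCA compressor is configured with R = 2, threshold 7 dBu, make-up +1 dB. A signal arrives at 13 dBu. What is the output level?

Overshoot: 13 − 7 = 6 dB.
At 2:1 the overshoot is divided by 2, leaving 3 dB above threshold.
Output = 7 + 3 = 10 dBu; make-up adds 1 dB, giving 11 dBu.

11 dBu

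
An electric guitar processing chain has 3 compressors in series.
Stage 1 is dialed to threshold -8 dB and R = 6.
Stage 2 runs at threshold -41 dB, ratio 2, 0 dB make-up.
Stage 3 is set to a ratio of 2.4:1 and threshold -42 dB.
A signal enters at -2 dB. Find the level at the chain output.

Stage 1: overshoot 6 dB → 6/6 = 1 dB → -7 dB.
Stage 2: 34 dB above -41 dB, reduced 2:1 to 17 dB above → -24 dB.
Stage 3: -24 dB is 18 dB over -42 dB; at 2.4:1 that becomes 7.5 dB over, giving -34.5 dB.

-34.5 dB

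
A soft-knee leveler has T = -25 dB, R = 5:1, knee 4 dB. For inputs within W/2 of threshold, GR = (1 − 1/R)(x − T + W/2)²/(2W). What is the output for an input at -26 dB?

x − T + W/2 = -26 − (-25) + 2 = 1.
GR = (1 − 1/5) × 1² / 8 = 0.8 × 1 / 8 = 0.1 dB.
Output = -26 − 0.1 = -26.1 dB.

-26.1 dB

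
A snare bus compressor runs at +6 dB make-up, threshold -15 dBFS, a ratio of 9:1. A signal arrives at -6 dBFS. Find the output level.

-6 dBFS sits 9 dB over threshold.
At 9:1 the overshoot is divided by 9, leaving 1 dB above threshold.
So the level is -15 + 1 = -14 dBFS; make-up adds 6 dB, giving -8 dBFS.

-8 dBFS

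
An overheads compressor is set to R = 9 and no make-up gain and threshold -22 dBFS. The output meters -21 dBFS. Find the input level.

-13 dBFS

The compressed level sits -21 − (-22) = 1 dB over threshold.
Input overshoot = R × output overshoot = 9 dB → input = -22 + 9 = -13 dBFS.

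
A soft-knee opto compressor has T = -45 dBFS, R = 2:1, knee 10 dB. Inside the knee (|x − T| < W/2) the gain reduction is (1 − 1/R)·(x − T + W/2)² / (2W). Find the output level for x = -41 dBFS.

-43.025 dBFS

x − T + W/2 = -41 − (-45) + 5 = 9.
GR = (1 − 1/2) × 9² / 20 = 0.5 × 81 / 20 = 2.025 dB.
Output = -41 − 2.025 = -43.025 dBFS.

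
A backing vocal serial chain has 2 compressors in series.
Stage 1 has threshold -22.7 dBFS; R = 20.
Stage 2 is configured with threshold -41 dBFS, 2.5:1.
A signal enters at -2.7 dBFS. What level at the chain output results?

-33.28 dBFS

Stage 1: -2.7 dBFS is 20 dB over -22.7 dBFS; at 20:1 that becomes 1 dB over, giving -21.7 dBFS.
Stage 2: 19.3 dB above -41 dBFS, reduced 2.5:1 to 7.72 dB above → -33.28 dBFS.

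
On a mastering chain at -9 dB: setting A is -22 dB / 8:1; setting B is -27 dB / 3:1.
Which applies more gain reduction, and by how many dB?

A: overshoot 13 dB → output overshoot 1.625 dB → GR 11.375 dB.
B: overshoot 18 dB → output overshoot 6 dB → GR 12 dB.
B reduces 0.625 dB more.

B, by 0.625 dB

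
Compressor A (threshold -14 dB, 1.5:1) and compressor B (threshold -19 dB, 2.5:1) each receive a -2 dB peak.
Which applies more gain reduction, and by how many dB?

A: overshoot 12 dB → output overshoot 8 dB → GR 4 dB.
B: overshoot 17 dB → output overshoot 6.8 dB → GR 10.2 dB.
B applies 6.2 dB more gain reduction.

B, by 6.2 dB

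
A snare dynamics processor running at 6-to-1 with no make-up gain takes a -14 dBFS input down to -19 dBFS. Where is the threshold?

-20 dBFS

Gain reduction = -14 − (-19) = 5 dB; output overshoot = GR / (R − 1) = 5 / 5 = 1 dB.
Threshold = output − output overshoot = -19 − 1 = -20 dBFS.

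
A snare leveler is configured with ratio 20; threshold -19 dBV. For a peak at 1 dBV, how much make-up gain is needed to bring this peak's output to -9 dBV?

9 dB

Overshoot 20 dB → 20/20 = 1 dB after compression, so the compressed level is -19 + 1 = -18 dBV.
Make-up = target − compressed = -9 − (-18) = 9 dB.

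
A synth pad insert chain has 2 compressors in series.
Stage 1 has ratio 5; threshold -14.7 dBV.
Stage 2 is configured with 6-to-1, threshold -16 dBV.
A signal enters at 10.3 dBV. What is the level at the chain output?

-14.95 dBV

Stage 1: 10.3 dBV is 25 dB over -14.7 dBV; at 5:1 that becomes 5 dB over, giving -9.7 dBV.
Stage 2: overshoot 6.3 dB → 6.3/6 = 1.05 dB → -14.95 dBV.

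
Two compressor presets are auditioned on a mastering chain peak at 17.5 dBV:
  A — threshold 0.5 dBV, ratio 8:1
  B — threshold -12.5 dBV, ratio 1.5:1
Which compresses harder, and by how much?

A, by 4.875 dB

A: 17 dB over, compressed to 2.125 dB over, so 14.875 dB of GR.
B: 30 dB over, compressed to 20 dB over, so 10 dB of GR.
A reduces 4.875 dB more.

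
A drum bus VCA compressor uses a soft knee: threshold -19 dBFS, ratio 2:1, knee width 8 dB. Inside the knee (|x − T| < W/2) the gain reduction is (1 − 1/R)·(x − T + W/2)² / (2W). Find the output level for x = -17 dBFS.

-18.125 dBFS

x − T + W/2 = -17 − (-19) + 4 = 6.
GR = (1 − 1/2) × 6² / 16 = 0.5 × 36 / 16 = 1.125 dB.
Output = -17 − 1.125 = -18.125 dBFS.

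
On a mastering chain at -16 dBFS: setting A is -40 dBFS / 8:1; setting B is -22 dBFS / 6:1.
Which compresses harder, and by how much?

A: overshoot 24 dB → output overshoot 3 dB → GR 21 dB.
B: overshoot 6 dB → output overshoot 1 dB → GR 5 dB.
Difference: 16 dB in favour of A.

A, by 16 dB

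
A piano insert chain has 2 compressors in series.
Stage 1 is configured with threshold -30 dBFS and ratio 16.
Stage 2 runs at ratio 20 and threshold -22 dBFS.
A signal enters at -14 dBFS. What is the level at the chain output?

Stage 1: -14 dBFS is 16 dB over -30 dBFS; at 16:1 that becomes 1 dB over, giving -29 dBFS.
Stage 2: -29 dBFS ≤ -22 dBFS, so stage 2 doesn't engage; output -29 dBFS.

-29 dBFS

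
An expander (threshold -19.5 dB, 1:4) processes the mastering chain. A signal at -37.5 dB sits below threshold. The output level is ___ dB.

The input is 18 dB below the -19.5 dB threshold.
A 1:4 expander multiplies undershoot by 4: 18 × 4 = 72 dB below threshold.
Output = -19.5 − 72 = -91.5 dB.

-91.5 dB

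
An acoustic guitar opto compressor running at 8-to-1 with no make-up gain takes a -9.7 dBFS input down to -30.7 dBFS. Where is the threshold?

-33.7 dBFS

Let T be the threshold. Output overshoot = (input overshoot)/R, so -30.7 − T = (-9.7 − T)/8.
8·(-30.7 − T) = -9.7 − T → 7·T = -245.6 − (-9.7) = -235.9.
T = -235.9/7 = -33.7 dBFS.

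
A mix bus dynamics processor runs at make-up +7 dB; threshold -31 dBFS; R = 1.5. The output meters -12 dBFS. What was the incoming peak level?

Stripping the +7 dB make-up gives -19 dBFS at the gain stage.
The compressed level sits -19 − (-31) = 12 dB over threshold.
Undo the ratio: input overshoot = 12 × 1.5 = 18 dB, giving input = -13 dBFS.

-13 dBFS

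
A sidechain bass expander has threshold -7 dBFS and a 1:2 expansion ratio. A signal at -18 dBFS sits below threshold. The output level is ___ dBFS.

-29 dBFS

The input is 11 dB below the -7 dBFS threshold.
A 1:2 expander multiplies undershoot by 2: 11 × 2 = 22 dB below threshold.
Output = -7 − 22 = -29 dBFS.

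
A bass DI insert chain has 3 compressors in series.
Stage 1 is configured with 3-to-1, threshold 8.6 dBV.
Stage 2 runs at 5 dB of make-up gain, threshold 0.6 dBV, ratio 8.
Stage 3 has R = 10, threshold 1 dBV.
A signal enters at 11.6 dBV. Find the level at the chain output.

Stage 1: 11.6 dBV is 3 dB over 8.6 dBV; at 3:1 that becomes 1 dB over, giving 9.6 dBV.
Stage 2: 9 dB above 0.6 dBV, reduced 8:1 to 1.125 dB above → 1.725 dBV; +5 dB make-up → 6.725 dBV.
Stage 3: overshoot 5.725 dB → 5.725/10 = 0.5725 dB → 1.5725 dBV.

1.5725 dBV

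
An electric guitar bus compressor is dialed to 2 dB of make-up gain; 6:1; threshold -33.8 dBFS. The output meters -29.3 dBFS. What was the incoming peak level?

-18.8 dBFS

Stripping the +2 dB make-up gives -31.3 dBFS at the gain stage.
That's 2.5 dB above the -33.8 dBFS threshold.
Before 6:1 compression the overshoot was 2.5 × 6 = 15 dB, so input = -33.8 + 15 = -18.8 dBFS.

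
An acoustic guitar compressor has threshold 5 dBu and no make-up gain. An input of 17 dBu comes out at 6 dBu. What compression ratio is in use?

12:1

Input overshoot = 17 − 5 = 12 dB; output overshoot = 6 − 5 = 1 dB.
Ratio = 12 / 1 = 12.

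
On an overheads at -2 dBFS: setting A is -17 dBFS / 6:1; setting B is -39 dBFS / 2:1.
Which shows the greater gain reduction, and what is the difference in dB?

B, by 6 dB

A: 15 dB over, compressed to 2.5 dB over, so 12.5 dB of GR.
B: 37 dB over, compressed to 18.5 dB over, so 18.5 dB of GR.
B reduces 6 dB more.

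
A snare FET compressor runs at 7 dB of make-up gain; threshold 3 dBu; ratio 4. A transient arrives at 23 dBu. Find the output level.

15 dBu

The input is 20 dB above the 3 dBu threshold.
4:1 compression reduces that to 20/4 = 5 dB over.
Output = 3 + 5 = 8 dBu; make-up adds 7 dB, giving 15 dBu.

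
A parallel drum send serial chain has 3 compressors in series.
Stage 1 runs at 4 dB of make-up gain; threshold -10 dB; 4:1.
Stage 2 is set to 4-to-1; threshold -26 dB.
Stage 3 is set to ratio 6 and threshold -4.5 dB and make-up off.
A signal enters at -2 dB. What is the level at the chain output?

-20.5 dB

Stage 1: overshoot 8 dB → 8/4 = 2 dB → -8 dB; +4 dB make-up → -4 dB.
Stage 2: -4 dB is 22 dB over -26 dB; at 4:1 that becomes 5.5 dB over, giving -20.5 dB.
Stage 3: -20.5 dB is at or below the -4.5 dB threshold — no compression; output -20.5 dB.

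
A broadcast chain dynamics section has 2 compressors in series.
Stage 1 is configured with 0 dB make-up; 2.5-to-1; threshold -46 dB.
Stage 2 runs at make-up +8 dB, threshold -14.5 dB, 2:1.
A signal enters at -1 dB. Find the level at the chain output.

-20 dB

Stage 1: overshoot 45 dB → 45/2.5 = 18 dB → -28 dB.
Stage 2: below threshold (-28 ≤ -14.5); passes unchanged; make-up brings it to -20 dB.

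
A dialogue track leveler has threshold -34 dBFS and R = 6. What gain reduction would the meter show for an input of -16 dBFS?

-16 dBFS exceeds the threshold by 18 dB.
A 6:1 ratio leaves 3 dB of that excess.
So the signal is attenuated by 18 − 3 = 15 dB.

15 dB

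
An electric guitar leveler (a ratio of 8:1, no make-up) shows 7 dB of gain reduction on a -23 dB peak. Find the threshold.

-31 dB

Let T be the threshold. Output overshoot = (input overshoot)/R, so -30 − T = (-23 − T)/8.
8·(-30 − T) = -23 − T → 7·T = -240 − (-23) = -217.
T = -217/7 = -31 dB.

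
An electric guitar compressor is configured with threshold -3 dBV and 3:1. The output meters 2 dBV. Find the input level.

The compressed level sits 2 − (-3) = 5 dB over threshold.
Undo the ratio: input overshoot = 5 × 3 = 15 dB, giving input = 12 dBV.

12 dBV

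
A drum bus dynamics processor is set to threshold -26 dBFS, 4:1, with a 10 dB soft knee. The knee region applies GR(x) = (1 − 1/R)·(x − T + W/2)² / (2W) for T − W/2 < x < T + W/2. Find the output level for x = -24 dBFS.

x − T + W/2 = -24 − (-26) + 5 = 7.
GR = (1 − 1/4) × 7² / 20 = 0.75 × 49 / 20 = 1.8375 dB.
Output = -24 − 1.8375 = -25.8375 dBFS.

-25.8375 dBFS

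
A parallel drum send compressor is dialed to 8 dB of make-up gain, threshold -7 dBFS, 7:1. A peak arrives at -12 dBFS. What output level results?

-4 dBFS

-12 dBFS is 5 dB below the -7 dBFS threshold, so no gain reduction is applied.
Make-up gain adds 8 dB: -12 + 8 = -4 dBFS.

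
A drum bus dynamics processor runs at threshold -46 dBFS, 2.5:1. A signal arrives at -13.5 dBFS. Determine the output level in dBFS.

Overshoot: -13.5 − (-46) = 32.5 dB.
At 2.5:1 the overshoot is divided by 2.5, leaving 13 dB above threshold.
Output = -46 + 13 = -33 dBFS.

-33 dBFS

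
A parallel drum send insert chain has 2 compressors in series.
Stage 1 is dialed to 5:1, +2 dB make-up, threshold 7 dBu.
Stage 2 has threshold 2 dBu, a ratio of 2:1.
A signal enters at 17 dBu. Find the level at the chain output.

6.5 dBu

Stage 1: 10 dB above 7 dBu, reduced 5:1 to 2 dB above → 9 dBu; +2 dB make-up → 11 dBu.
Stage 2: overshoot 9 dB → 9/2 = 4.5 dB → 6.5 dBu.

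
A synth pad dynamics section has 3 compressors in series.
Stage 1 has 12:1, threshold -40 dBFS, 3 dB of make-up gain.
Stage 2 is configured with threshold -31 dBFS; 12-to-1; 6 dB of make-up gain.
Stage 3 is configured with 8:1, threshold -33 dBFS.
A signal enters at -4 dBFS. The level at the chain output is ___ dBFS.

-32.375 dBFS

Stage 1: -4 dBFS is 36 dB over -40 dBFS; at 12:1 that becomes 3 dB over, giving -37 dBFS; +3 dB make-up → -34 dBFS.
Stage 2: -34 dBFS ≤ -31 dBFS, so stage 2 doesn't engage; make-up brings it to -28 dBFS.
Stage 3: overshoot 5 dB → 5/8 = 0.625 dB → -32.375 dBFS.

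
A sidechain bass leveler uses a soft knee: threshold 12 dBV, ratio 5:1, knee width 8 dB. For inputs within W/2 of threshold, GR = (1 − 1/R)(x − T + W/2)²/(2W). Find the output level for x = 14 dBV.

12.2 dBV

x − T + W/2 = 14 − 12 + 4 = 6.
GR = (1 − 1/5) × 6² / 16 = 0.8 × 36 / 16 = 1.8 dB.
Output = 14 − 1.8 = 12.2 dBV.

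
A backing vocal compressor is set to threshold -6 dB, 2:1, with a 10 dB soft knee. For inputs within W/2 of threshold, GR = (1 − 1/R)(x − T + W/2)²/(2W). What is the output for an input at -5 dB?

-5.9 dB

x − T + W/2 = -5 − (-6) + 5 = 6.
GR = (1 − 1/2) × 6² / 20 = 0.5 × 36 / 20 = 0.9 dB.
Output = -5 − 0.9 = -5.9 dB.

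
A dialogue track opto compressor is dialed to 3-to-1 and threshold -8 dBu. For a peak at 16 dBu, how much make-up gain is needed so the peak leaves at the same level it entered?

Without make-up, output = threshold + overshoot/3 = -8 + 8 = 0 dBu.
Gap to target: 16 dB.

16 dB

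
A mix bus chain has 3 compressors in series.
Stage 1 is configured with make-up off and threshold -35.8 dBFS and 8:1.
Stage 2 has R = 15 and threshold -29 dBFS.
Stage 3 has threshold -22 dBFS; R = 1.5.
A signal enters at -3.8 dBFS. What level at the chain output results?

Stage 1: overshoot 32 dB → 32/8 = 4 dB → -31.8 dBFS.
Stage 2: -31.8 dBFS ≤ -29 dBFS, so stage 2 doesn't engage; output -31.8 dBFS.
Stage 3: -31.8 dBFS is at or below the -22 dBFS threshold — no compression; output -31.8 dBFS.

-31.8 dBFS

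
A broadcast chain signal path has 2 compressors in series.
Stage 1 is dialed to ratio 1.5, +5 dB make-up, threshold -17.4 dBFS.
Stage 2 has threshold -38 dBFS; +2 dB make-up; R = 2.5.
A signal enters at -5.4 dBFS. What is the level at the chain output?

Stage 1: -5.4 dBFS is 12 dB over -17.4 dBFS; at 1.5:1 that becomes 8 dB over, giving -9.4 dBFS; +5 dB make-up → -4.4 dBFS.
Stage 2: overshoot 33.6 dB → 33.6/2.5 = 13.44 dB → -24.56 dBFS; +2 dB make-up → -22.56 dBFS.

-22.56 dBFS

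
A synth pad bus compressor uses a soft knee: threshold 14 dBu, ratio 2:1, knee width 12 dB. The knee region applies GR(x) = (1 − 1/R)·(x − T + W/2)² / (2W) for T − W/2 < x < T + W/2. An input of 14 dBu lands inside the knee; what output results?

13.25 dBu

x − T + W/2 = 14 − 14 + 6 = 6.
GR = (1 − 1/2) × 6² / 24 = 0.5 × 36 / 24 = 0.75 dB.
Output = 14 − 0.75 = 13.25 dBu.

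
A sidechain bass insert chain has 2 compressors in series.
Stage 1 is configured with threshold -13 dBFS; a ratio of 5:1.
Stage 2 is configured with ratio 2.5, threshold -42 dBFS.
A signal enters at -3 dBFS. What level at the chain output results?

-29.6 dBFS

Stage 1: -3 dBFS is 10 dB over -13 dBFS; at 5:1 that becomes 2 dB over, giving -11 dBFS.
Stage 2: -11 dBFS is 31 dB over -42 dBFS; at 2.5:1 that becomes 12.4 dB over, giving -29.6 dBFS.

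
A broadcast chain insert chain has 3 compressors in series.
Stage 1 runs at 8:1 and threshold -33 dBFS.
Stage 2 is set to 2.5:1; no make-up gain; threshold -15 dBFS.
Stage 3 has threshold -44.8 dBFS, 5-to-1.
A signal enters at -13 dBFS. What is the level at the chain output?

Stage 1: overshoot 20 dB → 20/8 = 2.5 dB → -30.5 dBFS.
Stage 2: -30.5 dBFS ≤ -15 dBFS, so stage 2 doesn't engage; output -30.5 dBFS.
Stage 3: overshoot 14.3 dB → 14.3/5 = 2.86 dB → -41.94 dBFS.

-41.94 dBFS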